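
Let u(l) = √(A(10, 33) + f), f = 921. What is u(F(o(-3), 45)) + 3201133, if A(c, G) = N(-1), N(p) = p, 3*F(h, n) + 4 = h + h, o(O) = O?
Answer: 3201133 + 2*√230 ≈ 3.2012e+6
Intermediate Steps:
F(h, n) = -4/3 + 2*h/3 (F(h, n) = -4/3 + (h + h)/3 = -4/3 + (2*h)/3 = -4/3 + 2*h/3)
A(c, G) = -1
u(l) = 2*√230 (u(l) = √(-1 + 921) = √920 = 2*√230)
u(F(o(-3), 45)) + 3201133 = 2*√230 + 3201133 = 3201133 + 2*√230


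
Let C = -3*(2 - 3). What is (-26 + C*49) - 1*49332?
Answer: -49211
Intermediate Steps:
C = 3 (C = -3*(-1) = 3)
(-26 + C*49) - 1*49332 = (-26 + 3*49) - 1*49332 = (-26 + 147) - 49332 = 121 - 49332 = -49211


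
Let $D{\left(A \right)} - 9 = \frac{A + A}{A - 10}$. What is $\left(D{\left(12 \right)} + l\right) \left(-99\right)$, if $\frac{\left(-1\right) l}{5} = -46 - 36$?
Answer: $-42669$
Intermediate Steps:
$D{\left(A \right)} = 9 + \frac{2 A}{-10 + A}$ ($D{\left(A \right)} = 9 + \frac{A + A}{A - 10} = 9 + \frac{2 A}{-10 + A}$)
$l = 410$ ($l = - 5 \left(-46 - 36\right) = \left(-5\right) \left(-82\right) = 410$)
$\left(D{\left(12 \right)} + l\right) \left(-99\right) = \left(\frac{-90 + 11 \cdot 12}{-10 + 12} + 410\right) \left(-99\right) = \left(\frac{-90 + 132}{2} + 410\right) \left(-99\right) = \left(\frac{1}{2} \cdot 42 + 410\right) \left(-99\right) = \left(21 + 410\right) \left(-99\right) = 431 \left(-99\right) = -42669$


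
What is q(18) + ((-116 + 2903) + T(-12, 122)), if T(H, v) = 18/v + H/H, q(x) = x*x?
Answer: 189841/61 ≈ 3112.1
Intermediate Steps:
q(x) = x²
T(H, v) = 1 + 18/v (T(H, v) = 18/v + 1 = 1 + 18/v)
q(18) + ((-116 + 2903) + T(-12, 122)) = 18² + ((-116 + 2903) + (18 + 122)/122) = 324 + (2787 + (1/122)*140) = 324 + (2787 + 70/61) = 324 + 170077/61 = 189841/61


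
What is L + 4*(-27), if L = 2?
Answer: -106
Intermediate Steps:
L + 4*(-27) = 2 + 4*(-27) = 2 - 108 = -106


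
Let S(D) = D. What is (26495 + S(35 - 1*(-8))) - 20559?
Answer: 5979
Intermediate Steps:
(26495 + S(35 - 1*(-8))) - 20559 = (26495 + (35 - 1*(-8))) - 20559 = (26495 + (35 + 8)) - 20559 = (26495 + 43) - 20559 = 26538 - 20559 = 5979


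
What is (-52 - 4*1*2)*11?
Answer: -660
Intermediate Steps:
(-52 - 4*1*2)*11 = (-52 - 4*2)*11 = (-52 - 8)*11 = -60*11 = -660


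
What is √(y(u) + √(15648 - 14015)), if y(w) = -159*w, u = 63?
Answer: √(-10017 + √1633) ≈ 99.883*I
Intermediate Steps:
√(y(u) + √(15648 - 14015)) = √(-159*63 + √(15648 - 14015)) = √(-10017 + √1633)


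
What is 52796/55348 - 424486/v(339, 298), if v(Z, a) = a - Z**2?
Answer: 7386521759/1586038451 ≈ 4.6572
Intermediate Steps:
52796/55348 - 424486/v(339, 298) = 52796/55348 - 424486/(298 - 1*339**2) = 52796*(1/55348) - 424486/(298 - 1*114921) = 13199/13837 - 424486/(298 - 114921) = 13199/13837 - 424486/(-114623) = 13199/13837 - 424486*(-1/114623) = 13199/13837 + 424486/114623 = 7386521759/1586038451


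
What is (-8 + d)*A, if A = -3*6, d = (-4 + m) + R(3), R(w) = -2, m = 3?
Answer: 198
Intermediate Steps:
d = -3 (d = (-4 + 3) - 2 = -1 - 2 = -3)
A = -18
(-8 + d)*A = (-8 - 3)*(-18) = -11*(-18) = 198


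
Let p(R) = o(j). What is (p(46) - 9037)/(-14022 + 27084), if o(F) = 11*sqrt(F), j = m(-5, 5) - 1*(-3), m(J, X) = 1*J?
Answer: -1291/1866 + 11*I*sqrt(2)/13062 ≈ -0.69185 + 0.001191*I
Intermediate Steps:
m(J, X) = J
j = -2 (j = -5 - 1*(-3) = -5 + 3 = -2)
p(R) = 11*I*sqrt(2) (p(R) = 11*sqrt(-2) = 11*(I*sqrt(2)) = 11*I*sqrt(2))
(p(46) - 9037)/(-14022 + 27084) = (11*I*sqrt(2) - 9037)/(-14022 + 27084) = (-9037 + 11*I*sqrt(2))/13062 = (-9037 + 11*I*sqrt(2))*(1/13062) = -1291/1866 + 11*I*sqrt(2)/13062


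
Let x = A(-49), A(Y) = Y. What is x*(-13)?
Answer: 637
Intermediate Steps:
x = -49
x*(-13) = -49*(-13) = 637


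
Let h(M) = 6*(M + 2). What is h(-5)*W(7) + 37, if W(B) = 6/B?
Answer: 151/7 ≈ 21.571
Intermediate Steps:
h(M) = 12 + 6*M (h(M) = 6*(2 + M) = 12 + 6*M)
h(-5)*W(7) + 37 = (12 + 6*(-5))*(6/7) + 37 = (12 - 30)*(6*(1/7)) + 37 = -18*6/7 + 37 = -108/7 + 37 = 151/7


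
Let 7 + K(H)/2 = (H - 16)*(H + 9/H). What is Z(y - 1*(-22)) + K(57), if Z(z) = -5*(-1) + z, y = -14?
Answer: 89033/19 ≈ 4685.9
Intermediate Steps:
Z(z) = 5 + z
K(H) = -14 + 2*(-16 + H)*(H + 9/H) (K(H) = -14 + 2*((H - 16)*(H + 9/H)) = -14 + 2*((-16 + H)*(H + 9/H)) = -14 + 2*(-16 + H)*(H + 9/H))
Z(y - 1*(-22)) + K(57) = (5 + (-14 - 1*(-22))) + (4 - 288/57 - 32*57 + 2*57²) = (5 + (-14 + 22)) + (4 - 288*1/57 - 1824 + 2*3249) = (5 + 8) + (4 - 96/19 - 1824 + 6498) = 13 + 88786/19 = 89033/19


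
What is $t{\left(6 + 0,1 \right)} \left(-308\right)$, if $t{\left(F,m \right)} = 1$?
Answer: $-308$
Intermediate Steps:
$t{\left(6 + 0,1 \right)} \left(-308\right) = 1 \left(-308\right) = -308$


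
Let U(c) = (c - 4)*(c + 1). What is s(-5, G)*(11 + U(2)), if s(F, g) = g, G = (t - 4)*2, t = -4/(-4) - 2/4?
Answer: -35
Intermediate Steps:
t = ½ (t = -4*(-¼) - 2*¼ = 1 - ½ = ½ ≈ 0.50000)
U(c) = (1 + c)*(-4 + c) (U(c) = (-4 + c)*(1 + c) = (1 + c)*(-4 + c))
G = -7 (G = (½ - 4)*2 = -7/2*2 = -7)
s(-5, G)*(11 + U(2)) = -7*(11 + (-4 + 2² - 3*2)) = -7*(11 + (-4 + 4 - 6)) = -7*(11 - 6) = -7*5 = -35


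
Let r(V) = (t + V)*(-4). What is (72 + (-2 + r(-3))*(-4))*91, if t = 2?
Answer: 5824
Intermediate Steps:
r(V) = -8 - 4*V (r(V) = (2 + V)*(-4) = -8 - 4*V)
(72 + (-2 + r(-3))*(-4))*91 = (72 + (-2 + (-8 - 4*(-3)))*(-4))*91 = (72 + (-2 + (-8 + 12))*(-4))*91 = (72 + (-2 + 4)*(-4))*91 = (72 + 2*(-4))*91 = (72 - 8)*91 = 64*91 = 5824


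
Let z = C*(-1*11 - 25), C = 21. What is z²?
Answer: 571536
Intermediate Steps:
z = -756 (z = 21*(-1*11 - 25) = 21*(-11 - 25) = 21*(-36) = -756)
z² = (-756)² = 571536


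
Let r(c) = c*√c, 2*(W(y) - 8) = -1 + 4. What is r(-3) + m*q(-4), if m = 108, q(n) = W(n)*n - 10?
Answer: -5184 - 3*I*√3 ≈ -5184.0 - 5.1962*I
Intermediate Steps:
W(y) = 19/2 (W(y) = 8 + (-1 + 4)/2 = 8 + (½)*3 = 8 + 3/2 = 19/2)
q(n) = -10 + 19*n/2 (q(n) = 19*n/2 - 10 = -10 + 19*n/2)
r(c) = c^(3/2)
r(-3) + m*q(-4) = (-3)^(3/2) + 108*(-10 + (19/2)*(-4)) = -3*I*√3 + 108*(-10 - 38) = -3*I*√3 + 108*(-48) = -3*I*√3 - 5184 = -5184 - 3*I*√3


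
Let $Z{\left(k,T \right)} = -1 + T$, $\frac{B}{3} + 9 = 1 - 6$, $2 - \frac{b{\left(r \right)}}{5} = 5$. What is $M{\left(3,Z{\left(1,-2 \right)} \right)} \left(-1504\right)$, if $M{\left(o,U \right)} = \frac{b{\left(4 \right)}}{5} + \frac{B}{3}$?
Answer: $25568$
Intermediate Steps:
$b{\left(r \right)} = -15$ ($b{\left(r \right)} = 10 - 25 = -15$)
$B = -42$ ($B = -27 + 3 \left(1 - 6\right) = -27 + 3 \left(-5\right) = -27 - 15 = -42$)
$M{\left(o,U \right)} = -17$ ($M{\left(o,U \right)} = - \frac{15}{5} - \frac{42}{3} = \left(-15\right) \frac{1}{5} - 14 = -3 - 14 = -17$)
$M{\left(3,Z{\left(1,-2 \right)} \right)} \left(-1504\right) = \left(-17\right) \left(-1504\right) = 25568$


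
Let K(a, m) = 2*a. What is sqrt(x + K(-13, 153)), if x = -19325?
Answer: I*sqrt(19351) ≈ 139.11*I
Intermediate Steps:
sqrt(x + K(-13, 153)) = sqrt(-19325 + 2*(-13)) = sqrt(-19325 - 26) = sqrt(-19351) = I*sqrt(19351)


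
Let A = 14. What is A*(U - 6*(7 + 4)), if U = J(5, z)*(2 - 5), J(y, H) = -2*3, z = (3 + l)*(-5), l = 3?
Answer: -672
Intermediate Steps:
z = -30 (z = (3 + 3)*(-5) = 6*(-5) = -30)
J(y, H) = -6
U = 18 (U = -6*(2 - 5) = -6*(-3) = 18)
A*(U - 6*(7 + 4)) = 14*(18 - 6*(7 + 4)) = 14*(18 - 6*11) = 14*(18 - 66) = 14*(-48) = -672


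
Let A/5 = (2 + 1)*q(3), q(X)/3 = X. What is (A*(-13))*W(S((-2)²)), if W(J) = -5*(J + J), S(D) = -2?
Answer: -35100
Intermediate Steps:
q(X) = 3*X
A = 135 (A = 5*((2 + 1)*(3*3)) = 5*(3*9) = 5*27 = 135)
W(J) = -10*J
(A*(-13))*W(S((-2)²)) = (135*(-13))*(-10*(-2)) = -1755*20 = -35100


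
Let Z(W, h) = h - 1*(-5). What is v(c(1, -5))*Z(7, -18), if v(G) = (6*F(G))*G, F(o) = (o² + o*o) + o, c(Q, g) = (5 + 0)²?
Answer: -2486250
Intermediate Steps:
Z(W, h) = 5 + h (Z(W, h) = h + 5 = 5 + h)
c(Q, g) = 25 (c(Q, g) = 5² = 25)
F(o) = o + 2*o² (F(o) = (o² + o²) + o = 2*o² + o = o + 2*o²)
v(G) = 6*G²*(1 + 2*G) (v(G) = (6*(G*(1 + 2*G)))*G = (6*G*(1 + 2*G))*G = 6*G²*(1 + 2*G))
v(c(1, -5))*Z(7, -18) = (25²*(6 + 12*25))*(5 - 18) = (625*(6 + 300))*(-13) = (625*306)*(-13) = 191250*(-13) = -2486250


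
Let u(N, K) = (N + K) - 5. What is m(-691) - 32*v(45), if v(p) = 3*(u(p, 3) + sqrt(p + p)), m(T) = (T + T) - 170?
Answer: -5680 - 288*sqrt(10) ≈ -6590.7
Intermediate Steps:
u(N, K) = -5 + K + N (u(N, K) = (K + N) - 5 = -5 + K + N)
m(T) = -170 + 2*T (m(T) = 2*T - 170 = -170 + 2*T)
v(p) = -6 + 3*p + 3*sqrt(2)*sqrt(p) (v(p) = 3*((-5 + 3 + p) + sqrt(p + p)) = 3*((-2 + p) + sqrt(2*p)) = 3*((-2 + p) + sqrt(2)*sqrt(p)) = 3*(-2 + p + sqrt(2)*sqrt(p)) = -6 + 3*p + 3*sqrt(2)*sqrt(p))
m(-691) - 32*v(45) = (-170 + 2*(-691)) - 32*(-6 + 3*45 + 3*sqrt(2)*sqrt(45)) = (-170 - 1382) - 32*(-6 + 135 + 3*sqrt(2)*(3*sqrt(5))) = -1552 - 32*(-6 + 135 + 9*sqrt(10)) = -1552 - 32*(129 + 9*sqrt(10)) = -1552 + (-4128 - 288*sqrt(10)) = -5680 - 288*sqrt(10)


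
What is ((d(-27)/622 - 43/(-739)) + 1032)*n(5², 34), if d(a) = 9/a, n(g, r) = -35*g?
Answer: -1245283083625/1378974 ≈ -9.0305e+5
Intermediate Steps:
((d(-27)/622 - 43/(-739)) + 1032)*n(5², 34) = (((9/(-27))/622 - 43/(-739)) + 1032)*(-35*5²) = (((9*(-1/27))*(1/622) - 43*(-1/739)) + 1032)*(-35*25) = ((-⅓*1/622 + 43/739) + 1032)*(-875) = ((-1/1866 + 43/739) + 1032)*(-875) = (79499/1378974 + 1032)*(-875) = (1423180667/1378974)*(-875) = -1245283083625/1378974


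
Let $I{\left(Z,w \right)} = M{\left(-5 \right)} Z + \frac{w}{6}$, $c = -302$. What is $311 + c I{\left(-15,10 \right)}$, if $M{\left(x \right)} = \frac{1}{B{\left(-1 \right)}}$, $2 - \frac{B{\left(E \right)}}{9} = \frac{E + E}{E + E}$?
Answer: $311$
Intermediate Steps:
$B{\left(E \right)} = 9$ ($B{\left(E \right)} = 18 - 9 \frac{E + E}{E + E} = 18 - 9 \frac{2 E}{2 E} = 18 - 9 \cdot 2 E \frac{1}{2 E} = 18 - 9 = 9$)
$M{\left(x \right)} = \frac{1}{9}$
$I{\left(Z,w \right)} = \frac{w}{6} + \frac{Z}{9}$ ($I{\left(Z,w \right)} = \frac{Z}{9} + \frac{w}{6} = \frac{w}{6} + \frac{Z}{9}$)
$311 + c I{\left(-15,10 \right)} = 311 - 302 \left(\frac{1}{6} \cdot 10 + \frac{1}{9} \left(-15\right)\right) = 311 - 302 \left(\frac{5}{3} - \frac{5}{3}\right) = 311 - 0 = 311 + 0 = 311$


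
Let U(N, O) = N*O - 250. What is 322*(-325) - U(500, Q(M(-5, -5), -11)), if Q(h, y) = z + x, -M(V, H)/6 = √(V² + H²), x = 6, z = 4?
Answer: -109400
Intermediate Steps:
M(V, H) = -6*√(H² + V²) (M(V, H) = -6*√(V² + H²) = -6*√(H² + V²))
Q(h, y) = 10 (Q(h, y) = 4 + 6 = 10)
U(N, O) = -250 + N*O
322*(-325) - U(500, Q(M(-5, -5), -11)) = 322*(-325) - (-250 + 500*10) = -104650 - (-250 + 5000) = -104650 - 1*4750 = -104650 - 4750 = -109400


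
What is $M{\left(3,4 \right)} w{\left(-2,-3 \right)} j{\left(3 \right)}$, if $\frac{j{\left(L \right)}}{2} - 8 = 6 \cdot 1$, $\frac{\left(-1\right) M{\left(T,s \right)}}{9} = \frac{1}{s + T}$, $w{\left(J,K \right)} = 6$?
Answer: $-216$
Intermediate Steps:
$M{\left(T,s \right)} = - \frac{9}{T + s}$ ($M{\left(T,s \right)} = - \frac{9}{s + T} = - \frac{9}{T + s}$)
$j{\left(L \right)} = 28$ ($j{\left(L \right)} = 16 + 2 \cdot 6 \cdot 1 = 16 + 2 \cdot 6 = 16 + 12 = 28$)
$M{\left(3,4 \right)} w{\left(-2,-3 \right)} j{\left(3 \right)} = - \frac{9}{3 + 4} \cdot 6 \cdot 28 = - \frac{9}{7} \cdot 6 \cdot 28 = \left(-9\right) \frac{1}{7} \cdot 6 \cdot 28 = \left(- \frac{9}{7}\right) 6 \cdot 28 = \left(- \frac{54}{7}\right) 28 = -216$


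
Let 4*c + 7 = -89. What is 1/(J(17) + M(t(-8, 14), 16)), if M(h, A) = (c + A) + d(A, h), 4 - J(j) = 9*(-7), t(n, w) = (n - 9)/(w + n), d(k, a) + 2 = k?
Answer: 1/73 ≈ 0.013699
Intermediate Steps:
d(k, a) = -2 + k
c = -24 (c = -7/4 + (1/4)*(-89) = -7/4 - 89/4 = -24)
t(n, w) = (-9 + n)/(n + w)
J(j) = 67 (J(j) = 4 - 9*(-7) = 4 - 1*(-63) = 4 + 63 = 67)
M(h, A) = -26 + 2*A (M(h, A) = (-24 + A) + (-2 + A) = -26 + 2*A)
1/(J(17) + M(t(-8, 14), 16)) = 1/(67 + (-26 + 2*16)) = 1/(67 + (-26 + 32)) = 1/(67 + 6) = 1/73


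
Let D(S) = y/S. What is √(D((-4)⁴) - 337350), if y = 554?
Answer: I*√86361046/16 ≈ 580.82*I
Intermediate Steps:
D(S) = 554/S
√(D((-4)⁴) - 337350) = √(554/((-4)⁴) - 337350) = √(554/256 - 337350) = √(554*(1/256) - 337350) = √(277/128 - 337350) = √(-43180523/128) = I*√86361046/16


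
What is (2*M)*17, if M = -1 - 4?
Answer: -170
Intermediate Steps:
M = -5
(2*M)*17 = (2*(-5))*17 = -10*17 = -170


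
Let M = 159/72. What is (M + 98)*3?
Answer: 2405/8 ≈ 300.63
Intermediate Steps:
M = 53/24 (M = 159*(1/72) = 53/24 ≈ 2.2083)
(M + 98)*3 = (53/24 + 98)*3 = (2405/24)*3 = 2405/8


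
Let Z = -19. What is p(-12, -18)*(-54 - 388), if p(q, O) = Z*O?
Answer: -151164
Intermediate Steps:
p(q, O) = -19*O
p(-12, -18)*(-54 - 388) = (-19*(-18))*(-54 - 388) = 342*(-442) = -151164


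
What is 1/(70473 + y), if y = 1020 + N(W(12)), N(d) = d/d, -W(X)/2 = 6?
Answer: 1/71494 ≈ 1.3987e-5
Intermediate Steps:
W(X) = -12 (W(X) = -2*6 = -12)
N(d) = 1
y = 1021 (y = 1020 + 1 = 1021)
1/(70473 + y) = 1/(70473 + 1021) = 1/71494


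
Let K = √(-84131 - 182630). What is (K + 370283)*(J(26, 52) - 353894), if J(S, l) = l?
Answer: -131021677286 - 353842*I*√266761 ≈ -1.3102e+11 - 1.8276e+8*I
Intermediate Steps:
K = I*√266761 (K = √(-266761) = I*√266761 ≈ 516.49*I)
(K + 370283)*(J(26, 52) - 353894) = (I*√266761 + 370283)*(52 - 353894) = (370283 + I*√266761)*(-353842) = -131021677286 - 353842*I*√266761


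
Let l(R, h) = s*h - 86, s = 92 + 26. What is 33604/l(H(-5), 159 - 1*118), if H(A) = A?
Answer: 8401/1188 ≈ 7.0715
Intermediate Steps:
s = 118
l(R, h) = -86 + 118*h (l(R, h) = 118*h - 86 = -86 + 118*h)
33604/l(H(-5), 159 - 1*118) = 33604/(-86 + 118*(159 - 1*118)) = 33604/(-86 + 118*(159 - 118)) = 33604/(-86 + 118*41) = 33604/(-86 + 4838) = 33604/4752 = 33604*(1/4752) = 8401/1188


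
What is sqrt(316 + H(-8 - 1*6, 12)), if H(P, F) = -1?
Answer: 3*sqrt(35) ≈ 17.748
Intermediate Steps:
sqrt(316 + H(-8 - 1*6, 12)) = sqrt(316 - 1) = sqrt(315) = 3*sqrt(35)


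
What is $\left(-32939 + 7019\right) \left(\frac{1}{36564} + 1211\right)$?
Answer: $- \frac{95642650800}{3047} \approx -3.1389 \cdot 10^{7}$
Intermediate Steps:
$\left(-32939 + 7019\right) \left(\frac{1}{36564} + 1211\right) = - 25920 \left(\frac{1}{36564} + 1211\right) = \left(-25920\right) \frac{44279005}{36564} = - \frac{95642650800}{3047}$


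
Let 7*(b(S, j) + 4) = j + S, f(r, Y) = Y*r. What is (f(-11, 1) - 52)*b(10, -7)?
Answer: 225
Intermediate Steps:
b(S, j) = -4 + S/7 + j/7 (b(S, j) = -4 + (j + S)/7 = -4 + (S + j)/7 = -4 + (S/7 + j/7) = -4 + S/7 + j/7)
(f(-11, 1) - 52)*b(10, -7) = (1*(-11) - 52)*(-4 + (1/7)*10 + (1/7)*(-7)) = (-11 - 52)*(-4 + 10/7 - 1) = -63*(-25/7) = 225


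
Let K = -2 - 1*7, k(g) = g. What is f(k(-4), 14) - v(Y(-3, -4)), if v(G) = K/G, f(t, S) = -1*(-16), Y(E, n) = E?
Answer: 13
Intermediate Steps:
K = -9 (K = -2 - 7 = -9)
f(t, S) = 16
v(G) = -9/G
f(k(-4), 14) - v(Y(-3, -4)) = 16 - (-9)/(-3) = 16 - (-9)*(-1)/3 = 16 - 1*3 = 16 - 3 = 13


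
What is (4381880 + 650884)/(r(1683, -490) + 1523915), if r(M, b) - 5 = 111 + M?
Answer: 2516382/762857 ≈ 3.2986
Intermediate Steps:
r(M, b) = 116 + M (r(M, b) = 5 + (111 + M) = 116 + M)
(4381880 + 650884)/(r(1683, -490) + 1523915) = (4381880 + 650884)/((116 + 1683) + 1523915) = 5032764/(1799 + 1523915) = 5032764/1525714 = 5032764*(1/1525714) = 2516382/762857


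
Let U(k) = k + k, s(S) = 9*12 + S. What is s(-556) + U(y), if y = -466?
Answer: -1380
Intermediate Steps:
s(S) = 108 + S
U(k) = 2*k
s(-556) + U(y) = (108 - 556) + 2*(-466) = -448 - 932 = -1380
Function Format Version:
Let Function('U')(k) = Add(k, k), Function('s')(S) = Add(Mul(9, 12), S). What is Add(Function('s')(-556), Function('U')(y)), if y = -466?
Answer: -1380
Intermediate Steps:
Function('s')(S) = Add(108, S)
Function('U')(k) = Mul(2, k)
Add(Function('s')(-556), Function('U')(y)) = Add(Add(108, -556), Mul(2, -466)) = Add(-448, -932) = -1380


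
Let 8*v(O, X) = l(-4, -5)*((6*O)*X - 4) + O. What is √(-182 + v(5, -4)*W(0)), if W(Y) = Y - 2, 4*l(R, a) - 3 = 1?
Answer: I*√609/2 ≈ 12.339*I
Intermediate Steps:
l(R, a) = 1 (l(R, a) = ¾ + (¼)*1 = ¾ + ¼ = 1)
W(Y) = -2 + Y
v(O, X) = -½ + O/8 + 3*O*X/4 (v(O, X) = (1*((6*O)*X - 4) + O)/8 = (1*(6*O*X - 4) + O)/8 = (1*(-4 + 6*O*X) + O)/8 = ((-4 + 6*O*X) + O)/8 = (-4 + O + 6*O*X)/8 = -½ + O/8 + 3*O*X/4)
√(-182 + v(5, -4)*W(0)) = √(-182 + (-½ + (⅛)*5 + (¾)*5*(-4))*(-2 + 0)) = √(-182 + (-½ + 5/8 - 15)*(-2)) = √(-182 - 119/8*(-2)) = √(-182 + 119/4) = √(-609/4) = I*√609/2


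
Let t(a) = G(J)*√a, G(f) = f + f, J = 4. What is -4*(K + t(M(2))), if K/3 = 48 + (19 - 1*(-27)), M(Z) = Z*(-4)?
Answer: -1128 - 64*I*√2 ≈ -1128.0 - 90.51*I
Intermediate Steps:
M(Z) = -4*Z
G(f) = 2*f
K = 282 (K = 3*(48 + (19 - 1*(-27))) = 3*(48 + (19 + 27)) = 3*(48 + 46) = 3*94 = 282)
t(a) = 8*√a (t(a) = (2*4)*√a = 8*√a)
-4*(K + t(M(2))) = -4*(282 + 8*√(-4*2)) = -4*(282 + 8*√(-8)) = -4*(282 + 8*(2*I*√2)) = -4*(282 + 16*I*√2) = -1128 - 64*I*√2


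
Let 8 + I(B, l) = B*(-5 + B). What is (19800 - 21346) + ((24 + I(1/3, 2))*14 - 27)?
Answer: -12337/9 ≈ -1370.8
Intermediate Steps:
I(B, l) = -8 + B*(-5 + B)
(19800 - 21346) + ((24 + I(1/3, 2))*14 - 27) = (19800 - 21346) + ((24 + (-8 + (1/3)² - 5/3))*14 - 27) = -1546 + ((24 + (-8 + (⅓)² - 5*⅓))*14 - 27) = -1546 + ((24 + (-8 + ⅑ - 5/3))*14 - 27) = -1546 + ((24 - 86/9)*14 - 27) = -1546 + ((130/9)*14 - 27) = -1546 + (1820/9 - 27) = -1546 + 1577/9 = -12337/9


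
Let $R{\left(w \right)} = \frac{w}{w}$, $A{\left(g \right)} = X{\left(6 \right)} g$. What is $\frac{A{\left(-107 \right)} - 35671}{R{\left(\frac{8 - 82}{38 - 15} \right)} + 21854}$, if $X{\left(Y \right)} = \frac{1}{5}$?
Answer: $- \frac{178462}{109275} \approx -1.6331$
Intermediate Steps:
$X{\left(Y \right)} = \frac{1}{5}$
$A{\left(g \right)} = \frac{g}{5}$
$R{\left(w \right)} = 1$
$\frac{A{\left(-107 \right)} - 35671}{R{\left(\frac{8 - 82}{38 - 15} \right)} + 21854} = \frac{\frac{1}{5} \left(-107\right) - 35671}{1 + 21854} = \frac{- \frac{107}{5} - 35671}{21855} = \left(- \frac{178462}{5}\right) \frac{1}{21855} = - \frac{178462}{109275}$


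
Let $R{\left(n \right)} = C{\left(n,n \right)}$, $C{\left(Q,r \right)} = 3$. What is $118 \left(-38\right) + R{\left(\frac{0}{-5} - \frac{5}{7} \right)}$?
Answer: $-4481$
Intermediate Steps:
$R{\left(n \right)} = 3$
$118 \left(-38\right) + R{\left(\frac{0}{-5} - \frac{5}{7} \right)} = 118 \left(-38\right) + 3 = -4484 + 3 = -4481$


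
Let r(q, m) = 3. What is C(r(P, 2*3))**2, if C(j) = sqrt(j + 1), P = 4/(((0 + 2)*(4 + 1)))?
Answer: 4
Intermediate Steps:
P = 2/5 (P = 4/((2*5)) = 4/10 = 4*(1/10) = 2/5 ≈ 0.40000)
C(j) = sqrt(1 + j)
C(r(P, 2*3))**2 = (sqrt(1 + 3))**2 = (sqrt(4))**2 = 2**2 = 4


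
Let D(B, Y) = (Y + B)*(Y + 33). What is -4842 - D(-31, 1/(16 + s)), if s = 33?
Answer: -9169518/2401 ≈ -3819.0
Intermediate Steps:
D(B, Y) = (33 + Y)*(B + Y) (D(B, Y) = (B + Y)*(33 + Y) = (33 + Y)*(B + Y))
-4842 - D(-31, 1/(16 + s)) = -4842 - ((1/(16 + 33))**2 + 33*(-31) + 33/(16 + 33) - 31/(16 + 33)) = -4842 - ((1/49)**2 - 1023 + 33/49 - 31/49) = -4842 - ((1/49)**2 - 1023 + 33*(1/49) - 31*1/49) = -4842 - (1/2401 - 1023 + 33/49 - 31/49) = -4842 - 1*(-2456124/2401) = -4842 + 2456124/2401 = -9169518/2401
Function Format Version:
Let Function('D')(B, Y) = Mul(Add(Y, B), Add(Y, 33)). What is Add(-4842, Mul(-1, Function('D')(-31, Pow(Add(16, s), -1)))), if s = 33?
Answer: Rational(-9169518, 2401) ≈ -3819.0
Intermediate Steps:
Function('D')(B, Y) = Mul(Add(33, Y), Add(B, Y)) (Function('D')(B, Y) = Mul(Add(B, Y), Add(33, Y)) = Mul(Add(33, Y), Add(B, Y)))
Add(-4842, Mul(-1, Function('D')(-31, Pow(Add(16, s), -1)))) = Add(-4842, Mul(-1, Add(Pow(Pow(Add(16, 33), -1), 2), Mul(33, -31), Mul(33, Pow(Add(16, 33), -1)), Mul(-31, Pow(Add(16, 33), -1))))) = Add(-4842, Mul(-1, Add(Pow(Pow(49, -1), 2), -1023, Mul(33, Pow(49, -1)), Mul(-31, Pow(49, -1))))) = Add(-4842, Mul(-1, Add(Pow(Rational(1, 49), 2), -1023, Mul(33, Rational(1, 49)), Mul(-31, Rational(1, 49))))) = Add(-4842, Mul(-1, Add(Rational(1, 2401), -1023, Rational(33, 49), Rational(-31, 49)))) = Add(-4842, Mul(-1, Rational(-2456124, 2401))) = Add(-4842, Rational(2456124, 2401)) = Rational(-9169518, 2401)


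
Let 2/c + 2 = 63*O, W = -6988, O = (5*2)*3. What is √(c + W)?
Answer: I*√389203589/236 ≈ 83.594*I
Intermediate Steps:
O = 30 (O = 10*3 = 30)
c = 1/944 (c = 2/(-2 + 63*30) = 2/(-2 + 1890) = 2/1888 = 2*(1/1888) = 1/944 ≈ 0.0010593)
√(c + W) = √(1/944 - 6988) = √(-6596671/944) = I*√389203589/236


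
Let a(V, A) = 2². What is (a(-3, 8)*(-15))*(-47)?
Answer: 2820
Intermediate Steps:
a(V, A) = 4
(a(-3, 8)*(-15))*(-47) = (4*(-15))*(-47) = -60*(-47) = 2820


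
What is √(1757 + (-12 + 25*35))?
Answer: 2*√655 ≈ 51.186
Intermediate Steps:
√(1757 + (-12 + 25*35)) = √(1757 + (-12 + 875)) = √(1757 + 863) = √2620 = 2*√655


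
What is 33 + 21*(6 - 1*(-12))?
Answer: 411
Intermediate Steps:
33 + 21*(6 - 1*(-12)) = 33 + 21*(6 + 12) = 33 + 21*18 = 33 + 378 = 411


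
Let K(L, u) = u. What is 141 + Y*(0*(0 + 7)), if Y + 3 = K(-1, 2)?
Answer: 141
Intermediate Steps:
Y = -1 (Y = -3 + 2 = -1)
141 + Y*(0*(0 + 7)) = 141 - 0*(0 + 7) = 141 - 0*7 = 141 - 1*0 = 141 + 0 = 141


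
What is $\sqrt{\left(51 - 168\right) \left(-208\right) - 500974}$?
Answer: $i \sqrt{476638} \approx 690.39 i$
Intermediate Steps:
$\sqrt{\left(51 - 168\right) \left(-208\right) - 500974} = \sqrt{\left(-117\right) \left(-208\right) - 500974} = \sqrt{24336 - 500974} = \sqrt{-476638} = i \sqrt{476638}$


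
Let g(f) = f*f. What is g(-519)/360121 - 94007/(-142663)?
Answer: 72281743190/51375942223 ≈ 1.4069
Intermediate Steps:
g(f) = f²
g(-519)/360121 - 94007/(-142663) = (-519)²/360121 - 94007/(-142663) = 269361*(1/360121) - 94007*(-1/142663) = 269361/360121 + 94007/142663 = 72281743190/51375942223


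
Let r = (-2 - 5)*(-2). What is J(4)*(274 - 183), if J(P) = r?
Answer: 1274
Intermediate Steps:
r = 14 (r = -7*(-2) = 14)
J(P) = 14
J(4)*(274 - 183) = 14*(274 - 183) = 14*91 = 1274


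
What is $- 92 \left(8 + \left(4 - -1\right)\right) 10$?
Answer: $-11960$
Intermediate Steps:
$- 92 \left(8 + \left(4 - -1\right)\right) 10 = - 92 \left(8 + \left(4 + 1\right)\right) 10 = - 92 \left(8 + 5\right) 10 = - 92 \cdot 13 \cdot 10 = \left(-92\right) 130 = -11960$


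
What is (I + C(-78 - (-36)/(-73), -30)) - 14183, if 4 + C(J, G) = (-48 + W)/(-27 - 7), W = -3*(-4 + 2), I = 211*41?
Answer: -94091/17 ≈ -5534.8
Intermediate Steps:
I = 8651
W = 6 (W = -3*(-2) = 6)
C(J, G) = -47/17 (C(J, G) = -4 + (-48 + 6)/(-27 - 7) = -4 - 42/(-34) = -4 - 42*(-1/34) = -4 + 21/17 = -47/17)
(I + C(-78 - (-36)/(-73), -30)) - 14183 = (8651 - 47/17) - 14183 = 147020/17 - 14183 = -94091/17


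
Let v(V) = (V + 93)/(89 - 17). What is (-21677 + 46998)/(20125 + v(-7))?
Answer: 911556/724543 ≈ 1.2581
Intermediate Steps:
v(V) = 31/24 + V/72 (v(V) = (93 + V)/72 = (93 + V)*(1/72) = 31/24 + V/72)
(-21677 + 46998)/(20125 + v(-7)) = (-21677 + 46998)/(20125 + (31/24 + (1/72)*(-7))) = 25321/(20125 + (31/24 - 7/72)) = 25321/(20125 + 43/36) = 25321/(724543/36) = 25321*(36/724543) = 911556/724543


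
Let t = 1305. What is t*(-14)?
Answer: -18270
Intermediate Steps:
t*(-14) = 1305*(-14) = -18270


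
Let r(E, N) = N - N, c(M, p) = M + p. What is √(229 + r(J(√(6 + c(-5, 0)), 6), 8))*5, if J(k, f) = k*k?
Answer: 5*√229 ≈ 75.664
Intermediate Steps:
J(k, f) = k²
r(E, N) = 0
√(229 + r(J(√(6 + c(-5, 0)), 6), 8))*5 = √(229 + 0)*5 = √229*5 = 5*√229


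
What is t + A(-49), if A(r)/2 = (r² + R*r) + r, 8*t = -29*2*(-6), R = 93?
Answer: -8733/2 ≈ -4366.5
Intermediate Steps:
t = 87/2 (t = (-29*2*(-6))/8 = (-58*(-6))/8 = (⅛)*348 = 87/2 ≈ 43.500)
A(r) = 2*r² + 188*r (A(r) = 2*((r² + 93*r) + r) = 2*(r² + 94*r) = 2*r² + 188*r)
t + A(-49) = 87/2 + 2*(-49)*(94 - 49) = 87/2 + 2*(-49)*45 = 87/2 - 4410 = -8733/2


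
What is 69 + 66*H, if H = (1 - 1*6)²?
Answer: 1719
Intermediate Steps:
H = 25 (H = (1 - 6)² = (-5)² = 25)
69 + 66*H = 69 + 66*25 = 69 + 1650 = 1719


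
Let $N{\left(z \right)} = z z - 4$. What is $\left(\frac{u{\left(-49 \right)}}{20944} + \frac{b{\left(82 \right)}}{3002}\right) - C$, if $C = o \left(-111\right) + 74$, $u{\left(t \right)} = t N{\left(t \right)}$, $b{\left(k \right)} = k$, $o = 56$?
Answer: $\frac{1621094721}{264176} \approx 6136.4$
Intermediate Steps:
$N{\left(z \right)} = -4 + z^{2}$ ($N{\left(z \right)} = z^{2} - 4 = -4 + z^{2}$)
$u{\left(t \right)} = t \left(-4 + t^{2}\right)$
$C = -6142$ ($C = 56 \left(-111\right) + 74 = -6216 + 74 = -6142$)
$\left(\frac{u{\left(-49 \right)}}{20944} + \frac{b{\left(82 \right)}}{3002}\right) - C = \left(\frac{\left(-49\right) \left(-4 + \left(-49\right)^{2}\right)}{20944} + \frac{82}{3002}\right) - -6142 = \left(- 49 \left(-4 + 2401\right) \frac{1}{20944} + 82 \cdot \frac{1}{3002}\right) + 6142 = \left(\left(-49\right) 2397 \cdot \frac{1}{20944} + \frac{41}{1501}\right) + 6142 = \left(\left(-117453\right) \frac{1}{20944} + \frac{41}{1501}\right) + 6142 = \left(- \frac{987}{176} + \frac{41}{1501}\right) + 6142 = - \frac{1474271}{264176} + 6142 = \frac{1621094721}{264176}$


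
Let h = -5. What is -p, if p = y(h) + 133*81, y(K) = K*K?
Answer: -10798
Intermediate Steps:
y(K) = K²
p = 10798 (p = (-5)² + 133*81 = 25 + 10773 = 10798)
-p = -1*10798 = -10798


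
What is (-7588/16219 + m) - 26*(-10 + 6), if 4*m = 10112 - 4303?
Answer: 14418989/9268 ≈ 1555.8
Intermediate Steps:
m = 5809/4 (m = (10112 - 4303)/4 = (¼)*5809 = 5809/4 ≈ 1452.3)
(-7588/16219 + m) - 26*(-10 + 6) = (-7588/16219 + 5809/4) - 26*(-10 + 6) = (-7588*1/16219 + 5809/4) - 26*(-4) = (-1084/2317 + 5809/4) + 104 = 13455117/9268 + 104 = 14418989/9268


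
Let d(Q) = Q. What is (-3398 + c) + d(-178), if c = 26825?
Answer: 23249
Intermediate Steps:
(-3398 + c) + d(-178) = (-3398 + 26825) - 178 = 23427 - 178 = 23249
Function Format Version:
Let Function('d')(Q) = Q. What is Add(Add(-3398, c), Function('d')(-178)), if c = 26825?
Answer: 23249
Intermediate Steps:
Add(Add(-3398, c), Function('d')(-178)) = Add(Add(-3398, 26825), -178) = Add(23427, -178) = 23249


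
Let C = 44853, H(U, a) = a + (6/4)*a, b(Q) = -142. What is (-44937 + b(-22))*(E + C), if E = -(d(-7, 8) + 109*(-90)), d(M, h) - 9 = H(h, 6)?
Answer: -2463071481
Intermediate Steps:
H(U, a) = 5*a/2 (H(U, a) = a + (6*(¼))*a = a + 3*a/2 = 5*a/2)
d(M, h) = 24 (d(M, h) = 9 + (5/2)*6 = 9 + 15 = 24)
E = 9786 (E = -(24 + 109*(-90)) = -(24 - 9810) = -1*(-9786) = 9786)
(-44937 + b(-22))*(E + C) = (-44937 - 142)*(9786 + 44853) = -45079*54639 = -2463071481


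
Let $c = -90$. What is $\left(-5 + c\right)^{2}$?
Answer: $9025$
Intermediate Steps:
$\left(-5 + c\right)^{2} = \left(-5 - 90\right)^{2} = \left(-95\right)^{2} = 9025$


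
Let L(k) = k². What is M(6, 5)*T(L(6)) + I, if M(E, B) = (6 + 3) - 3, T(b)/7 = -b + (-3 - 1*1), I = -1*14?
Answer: -1694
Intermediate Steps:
I = -14
T(b) = -28 - 7*b (T(b) = 7*(-b + (-3 - 1*1)) = 7*(-b + (-3 - 1)) = 7*(-b - 4) = 7*(-4 - b) = -28 - 7*b)
M(E, B) = 6 (M(E, B) = 9 - 3 = 6)
M(6, 5)*T(L(6)) + I = 6*(-28 - 7*6²) - 14 = 6*(-28 - 7*36) - 14 = 6*(-28 - 252) - 14 = 6*(-280) - 14 = -1680 - 14 = -1694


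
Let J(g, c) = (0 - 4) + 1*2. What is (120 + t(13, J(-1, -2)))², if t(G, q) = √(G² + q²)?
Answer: (120 + √173)² ≈ 17730.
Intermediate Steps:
J(g, c) = -2 (J(g, c) = -4 + 2 = -2)
(120 + t(13, J(-1, -2)))² = (120 + √(13² + (-2)²))² = (120 + √(169 + 4))² = (120 + √173)²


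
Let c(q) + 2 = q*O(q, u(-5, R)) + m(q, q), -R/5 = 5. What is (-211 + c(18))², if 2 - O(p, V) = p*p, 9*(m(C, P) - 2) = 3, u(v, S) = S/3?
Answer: 324720400/9 ≈ 3.6080e+7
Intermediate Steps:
R = -25 (R = -5*5 = -25)
u(v, S) = S/3 (u(v, S) = S*(⅓) = S/3)
m(C, P) = 7/3 (m(C, P) = 2 + (⅑)*3 = 2 + ⅓ = 7/3)
O(p, V) = 2 - p² (O(p, V) = 2 - p*p = 2 - p²)
c(q) = ⅓ + q*(2 - q²) (c(q) = -2 + (q*(2 - q²) + 7/3) = -2 + (7/3 + q*(2 - q²)) = ⅓ + q*(2 - q²))
(-211 + c(18))² = (-211 + (⅓ - 1*18³ + 2*18))² = (-211 + (⅓ - 1*5832 + 36))² = (-211 + (⅓ - 5832 + 36))² = (-211 - 17387/3)² = (-18020/3)² = 324720400/9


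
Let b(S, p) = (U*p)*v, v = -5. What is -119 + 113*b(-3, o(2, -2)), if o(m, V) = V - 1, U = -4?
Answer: -6899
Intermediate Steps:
o(m, V) = -1 + V
b(S, p) = 20*p (b(S, p) = -4*p*(-5) = 20*p)
-119 + 113*b(-3, o(2, -2)) = -119 + 113*(20*(-1 - 2)) = -119 + 113*(20*(-3)) = -119 + 113*(-60) = -119 - 6780 = -6899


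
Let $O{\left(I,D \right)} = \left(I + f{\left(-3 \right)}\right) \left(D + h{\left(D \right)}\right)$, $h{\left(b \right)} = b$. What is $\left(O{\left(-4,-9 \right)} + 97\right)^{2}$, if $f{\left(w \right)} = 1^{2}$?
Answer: $22801$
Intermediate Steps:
$f{\left(w \right)} = 1$
$O{\left(I,D \right)} = 2 D \left(1 + I\right)$ ($O{\left(I,D \right)} = \left(I + 1\right) \left(D + D\right) = \left(1 + I\right) 2 D = 2 D \left(1 + I\right)$)
$\left(O{\left(-4,-9 \right)} + 97\right)^{2} = \left(2 \left(-9\right) \left(1 - 4\right) + 97\right)^{2} = \left(2 \left(-9\right) \left(-3\right) + 97\right)^{2} = \left(54 + 97\right)^{2} = 151^{2} = 22801$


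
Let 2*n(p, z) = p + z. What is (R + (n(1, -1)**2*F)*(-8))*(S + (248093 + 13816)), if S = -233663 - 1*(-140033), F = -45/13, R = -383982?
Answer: -64616106978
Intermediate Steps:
n(p, z) = p/2 + z/2 (n(p, z) = (p + z)/2 = p/2 + z/2)
F = -45/13 (F = -45*1/13 = -45/13 ≈ -3.4615)
S = -93630 (S = -233663 + 140033 = -93630)
(R + (n(1, -1)**2*F)*(-8))*(S + (248093 + 13816)) = (-383982 + (((1/2)*1 + (1/2)*(-1))**2*(-45/13))*(-8))*(-93630 + (248093 + 13816)) = (-383982 + ((1/2 - 1/2)**2*(-45/13))*(-8))*(-93630 + 261909) = (-383982 + (0**2*(-45/13))*(-8))*168279 = (-383982 + (0*(-45/13))*(-8))*168279 = (-383982 + 0*(-8))*168279 = (-383982 + 0)*168279 = -383982*168279 = -64616106978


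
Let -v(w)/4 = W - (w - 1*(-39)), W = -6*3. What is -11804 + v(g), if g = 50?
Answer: -11376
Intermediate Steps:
W = -18
v(w) = 228 + 4*w (v(w) = -4*(-18 - (w - 1*(-39))) = -4*(-18 - (w + 39)) = -4*(-18 - (39 + w)) = -4*(-18 + (-39 - w)) = -4*(-57 - w) = 228 + 4*w)
-11804 + v(g) = -11804 + (228 + 4*50) = -11804 + (228 + 200) = -11804 + 428 = -11376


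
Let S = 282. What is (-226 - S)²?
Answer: 258064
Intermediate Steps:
(-226 - S)² = (-226 - 1*282)² = (-226 - 282)² = (-508)² = 258064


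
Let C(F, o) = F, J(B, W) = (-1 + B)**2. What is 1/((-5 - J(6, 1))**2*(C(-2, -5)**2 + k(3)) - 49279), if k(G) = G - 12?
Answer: -1/53779 ≈ -1.8595e-5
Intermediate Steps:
k(G) = -12 + G
1/((-5 - J(6, 1))**2*(C(-2, -5)**2 + k(3)) - 49279) = 1/((-5 - (-1 + 6)**2)**2*((-2)**2 + (-12 + 3)) - 49279) = 1/((-5 - 1*5**2)**2*(4 - 9) - 49279) = 1/((-5 - 1*25)**2*(-5) - 49279) = 1/((-5 - 25)**2*(-5) - 49279) = 1/((-30)**2*(-5) - 49279) = 1/(900*(-5) - 49279) = 1/(-4500 - 49279) = 1/(-53779) = -1/53779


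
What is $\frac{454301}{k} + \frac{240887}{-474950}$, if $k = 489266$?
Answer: $\frac{24478110252}{58094221675} \approx 0.42135$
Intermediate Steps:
$\frac{454301}{k} + \frac{240887}{-474950} = \frac{454301}{489266} + \frac{240887}{-474950} = 454301 \cdot \frac{1}{489266} + 240887 \left(- \frac{1}{474950}\right) = \frac{454301}{489266} - \frac{240887}{474950} = \frac{24478110252}{58094221675}$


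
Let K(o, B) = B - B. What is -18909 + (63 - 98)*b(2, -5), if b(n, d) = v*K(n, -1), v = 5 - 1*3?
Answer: -18909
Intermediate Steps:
K(o, B) = 0
v = 2 (v = 5 - 3 = 2)
b(n, d) = 0 (b(n, d) = 2*0 = 0)
-18909 + (63 - 98)*b(2, -5) = -18909 + (63 - 98)*0 = -18909 - 35*0 = -18909 + 0 = -18909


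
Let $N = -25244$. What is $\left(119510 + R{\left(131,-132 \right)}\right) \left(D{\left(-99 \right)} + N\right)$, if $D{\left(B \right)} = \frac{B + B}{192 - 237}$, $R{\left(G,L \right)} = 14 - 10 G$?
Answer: $- \frac{14918370372}{5} \approx -2.9837 \cdot 10^{9}$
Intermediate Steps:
$D{\left(B \right)} = - \frac{2 B}{45}$ ($D{\left(B \right)} = \frac{2 B}{-45} = 2 B \left(- \frac{1}{45}\right) = - \frac{2 B}{45}$)
$\left(119510 + R{\left(131,-132 \right)}\right) \left(D{\left(-99 \right)} + N\right) = \left(119510 + \left(14 - 1310\right)\right) \left(\left(- \frac{2}{45}\right) \left(-99\right) - 25244\right) = \left(119510 + \left(14 - 1310\right)\right) \left(\frac{22}{5} - 25244\right) = \left(119510 - 1296\right) \left(- \frac{126198}{5}\right) = 118214 \left(- \frac{126198}{5}\right) = - \frac{14918370372}{5}$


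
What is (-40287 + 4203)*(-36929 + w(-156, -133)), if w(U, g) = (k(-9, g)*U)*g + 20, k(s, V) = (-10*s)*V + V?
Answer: 9062494904052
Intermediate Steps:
k(s, V) = V - 10*V*s (k(s, V) = -10*V*s + V = V - 10*V*s)
w(U, g) = 20 + 91*U*g² (w(U, g) = ((g*(1 - 10*(-9)))*U)*g + 20 = ((g*(1 + 90))*U)*g + 20 = ((g*91)*U)*g + 20 = ((91*g)*U)*g + 20 = (91*U*g)*g + 20 = 91*U*g² + 20 = 20 + 91*U*g²)
(-40287 + 4203)*(-36929 + w(-156, -133)) = (-40287 + 4203)*(-36929 + (20 + 91*(-156)*(-133)²)) = -36084*(-36929 + (20 + 91*(-156)*17689)) = -36084*(-36929 + (20 - 251113044)) = -36084*(-36929 - 251113024) = -36084*(-251149953) = 9062494904052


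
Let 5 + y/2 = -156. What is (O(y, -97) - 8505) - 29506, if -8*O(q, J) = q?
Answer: -151883/4 ≈ -37971.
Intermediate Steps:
y = -322 (y = -10 + 2*(-156) = -10 - 312 = -322)
O(q, J) = -q/8
(O(y, -97) - 8505) - 29506 = (-⅛*(-322) - 8505) - 29506 = (161/4 - 8505) - 29506 = -33859/4 - 29506 = -151883/4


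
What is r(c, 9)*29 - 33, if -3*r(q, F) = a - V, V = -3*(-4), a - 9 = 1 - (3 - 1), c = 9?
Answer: 17/3 ≈ 5.6667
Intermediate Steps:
a = 8 (a = 9 + (1 - (3 - 1)) = 9 + (1 - 1*2) = 9 + (1 - 2) = 9 - 1 = 8)
V = 12
r(q, F) = 4/3 (r(q, F) = -(8 - 1*12)/3 = -(8 - 12)/3 = -⅓*(-4) = 4/3)
r(c, 9)*29 - 33 = (4/3)*29 - 33 = 116/3 - 33 = 17/3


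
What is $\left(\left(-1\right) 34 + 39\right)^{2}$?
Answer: $25$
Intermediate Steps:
$\left(\left(-1\right) 34 + 39\right)^{2} = \left(-34 + 39\right)^{2} = 5^{2} = 25$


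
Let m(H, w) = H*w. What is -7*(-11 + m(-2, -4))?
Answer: 21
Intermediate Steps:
-7*(-11 + m(-2, -4)) = -7*(-11 - 2*(-4)) = -7*(-11 + 8) = -7*(-3) = 21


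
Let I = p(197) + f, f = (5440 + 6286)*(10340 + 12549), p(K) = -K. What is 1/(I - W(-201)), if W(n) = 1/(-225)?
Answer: 225/60389148826 ≈ 3.7258e-9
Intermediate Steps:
f = 268396414 (f = 11726*22889 = 268396414)
I = 268396217 (I = -1*197 + 268396414 = -197 + 268396414 = 268396217)
W(n) = -1/225
1/(I - W(-201)) = 1/(268396217 - 1*(-1/225)) = 1/(268396217 + 1/225) = 1/(60389148826/225) = 225/60389148826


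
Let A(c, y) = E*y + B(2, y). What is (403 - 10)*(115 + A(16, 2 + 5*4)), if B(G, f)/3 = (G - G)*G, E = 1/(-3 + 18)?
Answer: 228857/5 ≈ 45771.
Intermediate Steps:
E = 1/15 ≈ 0.066667
B(G, f) = 0 (B(G, f) = 3*((G - G)*G) = 3*(0*G) = 3*0 = 0)
A(c, y) = y/15 (A(c, y) = y/15 + 0 = y/15)
(403 - 10)*(115 + A(16, 2 + 5*4)) = (403 - 10)*(115 + (2 + 5*4)/15) = 393*(115 + (2 + 20)/15) = 393*(115 + (1/15)*22) = 393*(115 + 22/15) = 393*(1747/15) = 228857/5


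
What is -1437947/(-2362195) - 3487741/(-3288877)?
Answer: 12967955167014/7768968805015 ≈ 1.6692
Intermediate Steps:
-1437947/(-2362195) - 3487741/(-3288877) = -1437947*(-1/2362195) - 3487741*(-1/3288877) = 1437947/2362195 + 3487741/3288877 = 12967955167014/7768968805015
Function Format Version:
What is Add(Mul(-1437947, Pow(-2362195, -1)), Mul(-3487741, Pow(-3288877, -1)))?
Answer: Rational(12967955167014, 7768968805015) ≈ 1.6692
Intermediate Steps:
Add(Mul(-1437947, Pow(-2362195, -1)), Mul(-3487741, Pow(-3288877, -1))) = Add(Mul(-1437947, Rational(-1, 2362195)), Mul(-3487741, Rational(-1, 3288877))) = Add(Rational(1437947, 2362195), Rational(3487741, 3288877)) = Rational(12967955167014, 7768968805015)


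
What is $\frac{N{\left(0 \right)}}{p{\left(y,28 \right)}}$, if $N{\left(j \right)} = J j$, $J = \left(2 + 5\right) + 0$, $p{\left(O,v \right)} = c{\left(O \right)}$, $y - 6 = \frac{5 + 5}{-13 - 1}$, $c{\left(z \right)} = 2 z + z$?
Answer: $0$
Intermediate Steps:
$c{\left(z \right)} = 3 z$
$y = \frac{37}{7}$ ($y = 6 + \frac{5 + 5}{-13 - 1} = 6 + \frac{10}{-14} = 6 + 10 \left(- \frac{1}{14}\right) = 6 - \frac{5}{7} = \frac{37}{7} \approx 5.2857$)
$p{\left(O,v \right)} = 3 O$
$J = 7$ ($J = 7 + 0 = 7$)
$N{\left(j \right)} = 7 j$
$\frac{N{\left(0 \right)}}{p{\left(y,28 \right)}} = \frac{7 \cdot 0}{3 \cdot \frac{37}{7}} = \frac{0}{\frac{111}{7}} = 0 \cdot \frac{7}{111} = 0$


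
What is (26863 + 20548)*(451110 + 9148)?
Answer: 21821292038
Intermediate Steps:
(26863 + 20548)*(451110 + 9148) = 47411*460258 = 21821292038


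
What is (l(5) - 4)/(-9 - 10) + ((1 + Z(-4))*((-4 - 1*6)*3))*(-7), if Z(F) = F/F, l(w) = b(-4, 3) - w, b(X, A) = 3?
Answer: 7986/19 ≈ 420.32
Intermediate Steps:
l(w) = 3 - w
Z(F) = 1
(l(5) - 4)/(-9 - 10) + ((1 + Z(-4))*((-4 - 1*6)*3))*(-7) = ((3 - 1*5) - 4)/(-9 - 10) + ((1 + 1)*((-4 - 1*6)*3))*(-7) = ((3 - 5) - 4)/(-19) + (2*((-4 - 6)*3))*(-7) = (-2 - 4)*(-1/19) + (2*(-10*3))*(-7) = -6*(-1/19) + (2*(-30))*(-7) = 6/19 - 60*(-7) = 6/19 + 420 = 7986/19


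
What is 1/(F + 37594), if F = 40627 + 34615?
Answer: 1/112836 ≈ 8.8624e-6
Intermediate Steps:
F = 75242
1/(F + 37594) = 1/(75242 + 37594) = 1/112836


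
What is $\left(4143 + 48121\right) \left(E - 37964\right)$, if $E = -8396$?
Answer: $-2422959040$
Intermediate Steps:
$\left(4143 + 48121\right) \left(E - 37964\right) = \left(4143 + 48121\right) \left(-8396 - 37964\right) = 52264 \left(-46360\right) = -2422959040$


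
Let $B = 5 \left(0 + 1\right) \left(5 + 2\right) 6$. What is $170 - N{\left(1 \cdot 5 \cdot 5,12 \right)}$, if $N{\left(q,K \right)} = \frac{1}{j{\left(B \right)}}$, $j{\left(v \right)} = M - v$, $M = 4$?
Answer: $\frac{35021}{206} \approx 170.0$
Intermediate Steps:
$B = 210$ ($B = 5 \cdot 1 \cdot 7 \cdot 6 = 5 \cdot 7 \cdot 6 = 35 \cdot 6 = 210$)
$j{\left(v \right)} = 4 - v$
$N{\left(q,K \right)} = - \frac{1}{206}$ ($N{\left(q,K \right)} = \frac{1}{4 - 210} = \frac{1}{-206} = - \frac{1}{206}$)
$170 - N{\left(1 \cdot 5 \cdot 5,12 \right)} = 170 - - \frac{1}{206} = 170 + \frac{1}{206} = \frac{35021}{206}$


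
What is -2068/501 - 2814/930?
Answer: -555509/77655 ≈ -7.1535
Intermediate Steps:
-2068/501 - 2814/930 = -2068*1/501 - 2814*1/930 = -2068/501 - 469/155 = -555509/77655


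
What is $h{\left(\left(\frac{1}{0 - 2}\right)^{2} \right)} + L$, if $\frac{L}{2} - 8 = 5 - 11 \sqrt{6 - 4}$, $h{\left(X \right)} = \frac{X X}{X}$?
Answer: $\frac{105}{4} - 22 \sqrt{2} \approx -4.8627$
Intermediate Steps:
$h{\left(X \right)} = X$ ($h{\left(X \right)} = \frac{X^{2}}{X} = X$)
$L = 26 - 22 \sqrt{2}$ ($L = 16 + 2 \left(5 - 11 \sqrt{6 - 4}\right) = 16 + 2 \left(5 - 11 \sqrt{2}\right) = 16 + \left(10 - 22 \sqrt{2}\right) = 26 - 22 \sqrt{2} \approx -5.1127$)
$h{\left(\left(\frac{1}{0 - 2}\right)^{2} \right)} + L = \left(\frac{1}{0 - 2}\right)^{2} + \left(26 - 22 \sqrt{2}\right) = \left(\frac{1}{-2}\right)^{2} + \left(26 - 22 \sqrt{2}\right) = \left(- \frac{1}{2}\right)^{2} + \left(26 - 22 \sqrt{2}\right) = \frac{1}{4} + \left(26 - 22 \sqrt{2}\right) = \frac{105}{4} - 22 \sqrt{2}$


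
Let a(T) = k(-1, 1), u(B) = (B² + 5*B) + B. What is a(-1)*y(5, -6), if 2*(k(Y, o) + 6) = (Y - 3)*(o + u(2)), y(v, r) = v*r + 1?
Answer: 1160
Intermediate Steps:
y(v, r) = 1 + r*v (y(v, r) = r*v + 1 = 1 + r*v)
u(B) = B² + 6*B
k(Y, o) = -6 + (-3 + Y)*(16 + o)/2 (k(Y, o) = -6 + ((Y - 3)*(o + 2*(6 + 2)))/2 = -6 + ((-3 + Y)*(o + 2*8))/2 = -6 + ((-3 + Y)*(o + 16))/2 = -6 + ((-3 + Y)*(16 + o))/2 = -6 + (-3 + Y)*(16 + o)/2)
a(T) = -40 (a(T) = -30 + 8*(-1) - 3/2*1 + (½)*(-1)*1 = -30 - 8 - 3/2 - ½ = -40)
a(-1)*y(5, -6) = -40*(1 - 6*5) = -40*(1 - 30) = -40*(-29) = 1160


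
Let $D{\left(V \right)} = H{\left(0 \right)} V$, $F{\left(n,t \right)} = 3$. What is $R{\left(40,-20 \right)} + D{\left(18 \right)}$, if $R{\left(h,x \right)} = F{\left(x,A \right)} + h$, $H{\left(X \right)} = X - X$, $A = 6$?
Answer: $43$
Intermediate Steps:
$H{\left(X \right)} = 0$
$D{\left(V \right)} = 0$ ($D{\left(V \right)} = 0 V = 0$)
$R{\left(h,x \right)} = 3 + h$
$R{\left(40,-20 \right)} + D{\left(18 \right)} = \left(3 + 40\right) + 0 = 43 + 0 = 43$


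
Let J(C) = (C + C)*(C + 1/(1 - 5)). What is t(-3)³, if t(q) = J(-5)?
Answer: 1157625/8 ≈ 1.4470e+5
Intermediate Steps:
J(C) = 2*C*(-¼ + C) (J(C) = (2*C)*(C + 1/(-4)) = (2*C)*(C - ¼) = (2*C)*(-¼ + C) = 2*C*(-¼ + C))
t(q) = 105/2 (t(q) = (½)*(-5)*(-1 + 4*(-5)) = (½)*(-5)*(-1 - 20) = (½)*(-5)*(-21) = 105/2)
t(-3)³ = (105/2)³ = 1157625/8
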